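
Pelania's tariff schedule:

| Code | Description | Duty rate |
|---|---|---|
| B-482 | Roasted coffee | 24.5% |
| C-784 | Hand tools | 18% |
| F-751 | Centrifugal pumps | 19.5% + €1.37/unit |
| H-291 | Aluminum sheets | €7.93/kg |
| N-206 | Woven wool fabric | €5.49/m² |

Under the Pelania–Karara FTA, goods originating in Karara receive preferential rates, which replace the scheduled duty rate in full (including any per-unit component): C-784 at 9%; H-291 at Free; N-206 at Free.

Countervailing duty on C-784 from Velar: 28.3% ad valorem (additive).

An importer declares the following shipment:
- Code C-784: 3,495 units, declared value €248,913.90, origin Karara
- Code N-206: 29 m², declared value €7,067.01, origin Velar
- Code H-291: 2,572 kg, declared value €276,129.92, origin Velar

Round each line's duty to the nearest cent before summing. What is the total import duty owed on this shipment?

Line 1 (C-784, Karara, 3,495 units, €248,913.90):
Base rate for C-784 is 18%.
Origin Karara qualifies under the Pelania–Karara agreement and C-784 is covered: preferential rate 9% applies instead.
The additional-duty order on C-784 targets Velar, not Karara; it does not apply.
Duty = €248,913.90 × 9% = €22,402.25.
Line 2 (N-206, Velar, 29 m², €7,067.01):
Base rate for N-206 is €5.49/m².
N-206 has an FTA preferential rate, but origin Velar is not Karara; base rate stands.
Duty = 29 × €5.49 = €159.21.
Line 3 (H-291, Velar, 2,572 kg, €276,129.92):
Base rate for H-291 is €7.93/kg.
H-291 has an FTA preferential rate, but origin Velar is not Karara; base rate stands.
Duty = 2,572 × €7.93 = €20,395.96.
Total = €22,402.25 + €159.21 + €20,395.96 = €42,957.42.

€42,957.42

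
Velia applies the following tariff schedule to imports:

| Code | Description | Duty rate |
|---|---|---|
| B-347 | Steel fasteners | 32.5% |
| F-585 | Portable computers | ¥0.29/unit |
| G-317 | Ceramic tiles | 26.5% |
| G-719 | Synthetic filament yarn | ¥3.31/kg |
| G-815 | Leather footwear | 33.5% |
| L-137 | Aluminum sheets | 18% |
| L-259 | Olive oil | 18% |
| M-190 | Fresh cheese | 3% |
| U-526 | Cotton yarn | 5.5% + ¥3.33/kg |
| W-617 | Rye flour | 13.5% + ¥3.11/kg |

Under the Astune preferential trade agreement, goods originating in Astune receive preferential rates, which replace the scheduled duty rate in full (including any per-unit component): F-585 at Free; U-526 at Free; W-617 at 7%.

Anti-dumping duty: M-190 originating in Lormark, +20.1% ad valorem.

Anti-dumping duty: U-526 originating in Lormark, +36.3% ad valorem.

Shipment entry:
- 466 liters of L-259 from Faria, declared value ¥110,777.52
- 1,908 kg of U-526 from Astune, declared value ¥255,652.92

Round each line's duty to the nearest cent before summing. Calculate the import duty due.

¥19,939.95

Line 1 (L-259, Faria, 466 liters, ¥110,777.52):
Base rate for L-259 is 18%.
Duty = ¥110,777.52 × 18% = ¥19,939.95.
Line 2 (U-526, Astune, 1,908 kg, ¥255,652.92):
Base rate for U-526 is 5.5% + ¥3.33/kg.
Origin Astune qualifies under the Velia–Astune agreement and U-526 is covered: preferential rate Free applies instead.
The additional-duty order on U-526 targets Lormark, not Astune; it does not apply.
Duty = ¥255,652.92 × 0% = ¥0.00.
Total = ¥19,939.95 + ¥0.00 = ¥19,939.95.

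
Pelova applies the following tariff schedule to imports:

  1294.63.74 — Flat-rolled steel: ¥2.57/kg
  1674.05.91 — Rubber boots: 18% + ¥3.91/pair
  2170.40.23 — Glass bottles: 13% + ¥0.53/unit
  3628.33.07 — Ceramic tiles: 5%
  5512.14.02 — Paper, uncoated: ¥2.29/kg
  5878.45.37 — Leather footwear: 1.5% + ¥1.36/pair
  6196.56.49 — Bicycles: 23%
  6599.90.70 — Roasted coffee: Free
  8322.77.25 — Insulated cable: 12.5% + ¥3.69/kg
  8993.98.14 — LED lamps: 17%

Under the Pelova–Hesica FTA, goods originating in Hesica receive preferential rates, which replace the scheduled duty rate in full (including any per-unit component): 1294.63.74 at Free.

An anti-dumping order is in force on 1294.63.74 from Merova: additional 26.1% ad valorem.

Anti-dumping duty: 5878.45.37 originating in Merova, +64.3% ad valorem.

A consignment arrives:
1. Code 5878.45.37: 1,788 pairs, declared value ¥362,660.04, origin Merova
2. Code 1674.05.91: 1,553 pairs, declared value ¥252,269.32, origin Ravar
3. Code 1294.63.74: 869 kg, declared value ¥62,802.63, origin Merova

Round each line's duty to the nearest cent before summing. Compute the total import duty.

Line 1 (5878.45.37, Merova, 1,788 pairs, ¥362,660.04):
Base rate for 5878.45.37 is 1.5% + ¥1.36/pair.
Additional duty on 5878.45.37 from Merova: +64.3%. Applied ad valorem rate: 1.5% + 64.3% = 65.8%.
Duty = ¥362,660.04 × 65.8% + 1,788 × ¥1.36 = ¥241,061.99.
Line 2 (1674.05.91, Ravar, 1,553 pairs, ¥252,269.32):
Base rate for 1674.05.91 is 18% + ¥3.91/pair.
Duty = ¥252,269.32 × 18% + 1,553 × ¥3.91 = ¥51,480.71.
Line 3 (1294.63.74, Merova, 869 kg, ¥62,802.63):
Base rate for 1294.63.74 is ¥2.57/kg.
1294.63.74 has an FTA preferential rate, but origin Merova is not Hesica; base rate stands.
Additional duty on 1294.63.74 from Merova: +26.1% ad valorem. Applied ad valorem rate = 26.1%.
Duty = ¥62,802.63 × 26.1% + 869 × ¥2.57 = ¥18,624.82.
Total = ¥241,061.99 + ¥51,480.71 + ¥18,624.82 = ¥311,167.52.

¥311,167.52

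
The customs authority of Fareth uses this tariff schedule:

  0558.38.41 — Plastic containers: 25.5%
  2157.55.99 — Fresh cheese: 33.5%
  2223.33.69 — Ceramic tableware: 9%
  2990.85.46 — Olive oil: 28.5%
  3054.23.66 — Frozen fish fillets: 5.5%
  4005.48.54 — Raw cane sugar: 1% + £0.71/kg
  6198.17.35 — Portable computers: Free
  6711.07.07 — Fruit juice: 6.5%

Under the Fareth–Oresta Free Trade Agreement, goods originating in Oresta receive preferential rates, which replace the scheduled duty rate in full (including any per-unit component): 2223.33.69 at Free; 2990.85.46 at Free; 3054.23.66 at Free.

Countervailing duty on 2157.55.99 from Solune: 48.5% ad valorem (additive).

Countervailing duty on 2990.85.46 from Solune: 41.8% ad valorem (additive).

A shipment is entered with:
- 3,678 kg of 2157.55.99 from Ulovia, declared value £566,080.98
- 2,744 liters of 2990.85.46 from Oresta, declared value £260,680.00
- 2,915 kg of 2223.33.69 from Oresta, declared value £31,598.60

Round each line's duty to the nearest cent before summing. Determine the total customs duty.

£189,637.13

Line 1 (2157.55.99, Ulovia, 3,678 kg, £566,080.98):
Base rate for 2157.55.99 is 33.5%.
The additional-duty order on 2157.55.99 targets Solune, not Ulovia; it does not apply.
Duty = £566,080.98 × 33.5% = £189,637.13.
Line 2 (2990.85.46, Oresta, 2,744 liters, £260,680.00):
Base rate for 2990.85.46 is 28.5%.
Origin Oresta qualifies under the Fareth–Oresta agreement and 2990.85.46 is covered: preferential rate Free applies instead.
The additional-duty order on 2990.85.46 targets Solune, not Oresta; it does not apply.
Duty = £260,680.00 × 0% = £0.00.
Line 3 (2223.33.69, Oresta, 2,915 kg, £31,598.60):
Base rate for 2223.33.69 is 9%.
Origin Oresta qualifies under the Fareth–Oresta agreement and 2223.33.69 is covered: preferential rate Free applies instead.
Duty = £31,598.60 × 0% = £0.00.
Total = £189,637.13 + £0.00 + £0.00 = £189,637.13.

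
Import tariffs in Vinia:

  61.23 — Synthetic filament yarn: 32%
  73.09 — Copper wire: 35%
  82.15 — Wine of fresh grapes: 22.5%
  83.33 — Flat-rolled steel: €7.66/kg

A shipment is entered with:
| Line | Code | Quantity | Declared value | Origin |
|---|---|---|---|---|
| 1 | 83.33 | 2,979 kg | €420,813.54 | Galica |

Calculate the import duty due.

€22,819.14

Line 1 (83.33, Galica, 2,979 kg, €420,813.54):
Base rate for 83.33 is €7.66/kg.
Duty = 2,979 × €7.66 = €22,819.14.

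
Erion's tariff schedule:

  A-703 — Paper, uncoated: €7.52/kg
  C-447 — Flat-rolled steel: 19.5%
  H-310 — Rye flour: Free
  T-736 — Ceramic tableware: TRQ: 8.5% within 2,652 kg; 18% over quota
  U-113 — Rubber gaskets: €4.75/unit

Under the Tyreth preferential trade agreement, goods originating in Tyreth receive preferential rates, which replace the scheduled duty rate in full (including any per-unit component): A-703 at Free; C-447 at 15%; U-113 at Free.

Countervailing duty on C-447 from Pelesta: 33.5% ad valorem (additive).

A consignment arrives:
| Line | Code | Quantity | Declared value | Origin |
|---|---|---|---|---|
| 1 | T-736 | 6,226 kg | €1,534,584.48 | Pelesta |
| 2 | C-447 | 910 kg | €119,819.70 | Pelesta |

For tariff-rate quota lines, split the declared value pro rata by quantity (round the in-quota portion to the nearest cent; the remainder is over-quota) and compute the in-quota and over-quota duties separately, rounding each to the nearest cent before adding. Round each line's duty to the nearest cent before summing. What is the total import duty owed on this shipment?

Line 1 (T-736, Pelesta, 6,226 kg, €1,534,584.48):
Code T-736 is under a tariff-rate quota (threshold 2,652 kg). In-quota: 2,652 kg at 8.5%; over-quota: 3,574 kg at 18%.
Pro-rata value split: in-quota = €1,534,584.48 × 2,652/6,226 = €653,664.96; over-quota = €1,534,584.48 − €653,664.96 = €880,919.52.
In-quota duty = €653,664.96 × 8.5% = €55,561.52. Over-quota duty = €880,919.52 × 18% = €158,565.51.
Line duty = €55,561.52 + €158,565.51 = €214,127.03.
Line 2 (C-447, Pelesta, 910 kg, €119,819.70):
Base rate for C-447 is 19.5%.
C-447 has an FTA preferential rate, but origin Pelesta is not Tyreth; base rate stands.
Additional duty on C-447 from Pelesta: +33.5%. Applied ad valorem rate: 19.5% + 33.5% = 53%.
Duty = €119,819.70 × 53% = €63,504.44.
Total = €214,127.03 + €63,504.44 = €277,631.47.

€277,631.47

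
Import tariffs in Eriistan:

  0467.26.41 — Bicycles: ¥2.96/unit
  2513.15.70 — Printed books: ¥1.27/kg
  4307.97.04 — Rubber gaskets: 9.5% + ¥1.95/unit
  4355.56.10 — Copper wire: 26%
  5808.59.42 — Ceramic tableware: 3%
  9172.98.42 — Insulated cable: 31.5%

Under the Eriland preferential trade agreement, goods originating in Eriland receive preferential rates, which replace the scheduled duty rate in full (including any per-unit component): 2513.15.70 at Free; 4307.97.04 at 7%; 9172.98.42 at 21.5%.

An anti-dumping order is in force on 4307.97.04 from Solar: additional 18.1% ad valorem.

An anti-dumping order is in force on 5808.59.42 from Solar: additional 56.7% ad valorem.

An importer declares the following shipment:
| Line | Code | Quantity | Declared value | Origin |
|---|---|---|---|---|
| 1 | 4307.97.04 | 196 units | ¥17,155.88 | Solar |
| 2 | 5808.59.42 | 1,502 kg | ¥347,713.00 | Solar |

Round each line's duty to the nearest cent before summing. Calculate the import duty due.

¥212,701.88

Line 1 (4307.97.04, Solar, 196 units, ¥17,155.88):
Base rate for 4307.97.04 is 9.5% + ¥1.95/unit.
4307.97.04 has an FTA preferential rate, but origin Solar is not Eriland; base rate stands.
Additional duty on 4307.97.04 from Solar: +18.1%. Applied ad valorem rate: 9.5% + 18.1% = 27.6%.
Duty = ¥17,155.88 × 27.6% + 196 × ¥1.95 = ¥5,117.22.
Line 2 (5808.59.42, Solar, 1,502 kg, ¥347,713.00):
Base rate for 5808.59.42 is 3%.
Additional duty on 5808.59.42 from Solar: +56.7%. Applied ad valorem rate: 3% + 56.7% = 59.7%.
Duty = ¥347,713.00 × 59.7% = ¥207,584.66.
Total = ¥5,117.22 + ¥207,584.66 = ¥212,701.88.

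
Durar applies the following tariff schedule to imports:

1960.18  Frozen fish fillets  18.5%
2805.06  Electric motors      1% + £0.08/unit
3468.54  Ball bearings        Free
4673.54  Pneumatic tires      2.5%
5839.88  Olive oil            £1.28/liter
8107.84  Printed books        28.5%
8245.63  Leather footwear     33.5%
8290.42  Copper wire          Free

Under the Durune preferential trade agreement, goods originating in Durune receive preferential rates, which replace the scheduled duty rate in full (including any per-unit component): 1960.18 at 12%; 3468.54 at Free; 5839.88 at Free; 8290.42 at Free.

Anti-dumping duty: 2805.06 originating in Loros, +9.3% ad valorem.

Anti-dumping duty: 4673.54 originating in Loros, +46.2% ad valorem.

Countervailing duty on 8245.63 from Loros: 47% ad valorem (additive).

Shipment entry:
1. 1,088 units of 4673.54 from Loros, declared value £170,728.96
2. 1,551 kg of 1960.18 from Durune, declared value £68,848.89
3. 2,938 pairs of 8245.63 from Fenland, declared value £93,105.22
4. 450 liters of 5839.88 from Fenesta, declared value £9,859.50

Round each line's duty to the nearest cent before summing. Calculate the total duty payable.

£123,173.12

Line 1 (4673.54, Loros, 1,088 units, £170,728.96):
Base rate for 4673.54 is 2.5%.
Additional duty on 4673.54 from Loros: +46.2%. Applied ad valorem rate: 2.5% + 46.2% = 48.7%.
Duty = £170,728.96 × 48.7% = £83,145.00.
Line 2 (1960.18, Durune, 1,551 kg, £68,848.89):
Base rate for 1960.18 is 18.5%.
Origin Durune qualifies under the Durar–Durune agreement and 1960.18 is covered: preferential rate 12% applies instead.
Duty = £68,848.89 × 12% = £8,261.87.
Line 3 (8245.63, Fenland, 2,938 pairs, £93,105.22):
Base rate for 8245.63 is 33.5%.
The additional-duty order on 8245.63 targets Loros, not Fenland; it does not apply.
Duty = £93,105.22 × 33.5% = £31,190.25.
Line 4 (5839.88, Fenesta, 450 liters, £9,859.50):
Base rate for 5839.88 is £1.28/liter.
5839.88 has an FTA preferential rate, but origin Fenesta is not Durune; base rate stands.
Duty = 450 × £1.28 = £576.00.
Total = £83,145.00 + £8,261.87 + £31,190.25 + £576.00 = £123,173.12.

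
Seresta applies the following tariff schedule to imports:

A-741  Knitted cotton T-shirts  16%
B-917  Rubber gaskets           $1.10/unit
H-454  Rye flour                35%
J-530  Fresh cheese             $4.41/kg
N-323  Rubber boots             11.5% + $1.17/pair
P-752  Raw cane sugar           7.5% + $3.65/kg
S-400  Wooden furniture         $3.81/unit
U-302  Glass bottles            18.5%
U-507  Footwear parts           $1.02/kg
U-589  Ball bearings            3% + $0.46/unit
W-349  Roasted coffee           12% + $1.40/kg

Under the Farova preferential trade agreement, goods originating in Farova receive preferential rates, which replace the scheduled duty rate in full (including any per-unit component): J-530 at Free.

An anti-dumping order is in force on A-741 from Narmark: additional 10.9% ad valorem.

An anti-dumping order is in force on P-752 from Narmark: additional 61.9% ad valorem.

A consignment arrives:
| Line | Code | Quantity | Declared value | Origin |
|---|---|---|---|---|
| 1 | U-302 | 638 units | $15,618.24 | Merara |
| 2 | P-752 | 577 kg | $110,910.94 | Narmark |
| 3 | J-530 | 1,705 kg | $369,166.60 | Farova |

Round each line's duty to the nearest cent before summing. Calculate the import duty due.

Line 1 (U-302, Merara, 638 units, $15,618.24):
Base rate for U-302 is 18.5%.
Duty = $15,618.24 × 18.5% = $2,889.37.
Line 2 (P-752, Narmark, 577 kg, $110,910.94):
Base rate for P-752 is 7.5% + $3.65/kg.
Additional duty on P-752 from Narmark: +61.9%. Applied ad valorem rate: 7.5% + 61.9% = 69.4%.
Duty = $110,910.94 × 69.4% + 577 × $3.65 = $79,078.24.
Line 3 (J-530, Farova, 1,705 kg, $369,166.60):
Base rate for J-530 is $4.41/kg.
Origin Farova qualifies under the Seresta–Farova agreement and J-530 is covered: preferential rate Free applies instead.
Duty = $369,166.60 × 0% = $0.00.
Total = $2,889.37 + $79,078.24 + $0.00 = $81,967.61.

$81,967.61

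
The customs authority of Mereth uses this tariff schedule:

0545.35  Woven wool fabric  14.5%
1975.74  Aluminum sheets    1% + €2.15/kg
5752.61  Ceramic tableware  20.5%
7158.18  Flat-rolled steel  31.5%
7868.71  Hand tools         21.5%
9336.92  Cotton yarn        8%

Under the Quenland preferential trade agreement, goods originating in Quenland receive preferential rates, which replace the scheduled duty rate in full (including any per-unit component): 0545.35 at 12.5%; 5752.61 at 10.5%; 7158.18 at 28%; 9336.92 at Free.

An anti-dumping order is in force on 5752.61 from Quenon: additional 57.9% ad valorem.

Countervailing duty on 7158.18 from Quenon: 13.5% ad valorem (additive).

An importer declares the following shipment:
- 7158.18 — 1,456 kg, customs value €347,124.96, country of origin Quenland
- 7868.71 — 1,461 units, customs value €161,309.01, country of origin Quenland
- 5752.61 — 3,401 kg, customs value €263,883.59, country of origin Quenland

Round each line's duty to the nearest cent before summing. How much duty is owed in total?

Line 1 (7158.18, Quenland, 1,456 kg, €347,124.96):
Base rate for 7158.18 is 31.5%.
Origin Quenland qualifies under the Mereth–Quenland agreement and 7158.18 is covered: preferential rate 28% applies instead.
The additional-duty order on 7158.18 targets Quenon, not Quenland; it does not apply.
Duty = €347,124.96 × 28% = €97,194.99.
Line 2 (7868.71, Quenland, 1,461 units, €161,309.01):
Base rate for 7868.71 is 21.5%.
Origin Quenland is the FTA partner but 7868.71 is not on the preference list; base rate stands.
Duty = €161,309.01 × 21.5% = €34,681.44.
Line 3 (5752.61, Quenland, 3,401 kg, €263,883.59):
Base rate for 5752.61 is 20.5%.
Origin Quenland qualifies under the Mereth–Quenland agreement and 5752.61 is covered: preferential rate 10.5% applies instead.
The additional-duty order on 5752.61 targets Quenon, not Quenland; it does not apply.
Duty = €263,883.59 × 10.5% = €27,707.78.
Total = €97,194.99 + €34,681.44 + €27,707.78 = €159,584.21.

€159,584.21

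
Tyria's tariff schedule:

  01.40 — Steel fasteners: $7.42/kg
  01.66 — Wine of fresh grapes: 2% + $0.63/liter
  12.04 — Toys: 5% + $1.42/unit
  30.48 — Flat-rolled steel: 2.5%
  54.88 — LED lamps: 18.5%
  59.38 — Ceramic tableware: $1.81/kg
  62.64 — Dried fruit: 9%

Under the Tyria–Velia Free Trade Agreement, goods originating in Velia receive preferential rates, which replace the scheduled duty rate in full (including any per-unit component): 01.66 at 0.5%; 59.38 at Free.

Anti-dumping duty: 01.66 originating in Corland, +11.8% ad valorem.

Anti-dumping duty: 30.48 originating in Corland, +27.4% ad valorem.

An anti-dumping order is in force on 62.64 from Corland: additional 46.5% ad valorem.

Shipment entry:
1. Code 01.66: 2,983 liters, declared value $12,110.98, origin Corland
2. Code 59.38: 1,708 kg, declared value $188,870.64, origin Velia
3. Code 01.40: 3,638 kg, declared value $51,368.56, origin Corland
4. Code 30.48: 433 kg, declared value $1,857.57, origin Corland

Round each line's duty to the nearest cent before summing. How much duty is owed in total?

Line 1 (01.66, Corland, 2,983 liters, $12,110.98):
Base rate for 01.66 is 2% + $0.63/liter.
01.66 has an FTA preferential rate, but origin Corland is not Velia; base rate stands.
Additional duty on 01.66 from Corland: +11.8%. Applied ad valorem rate: 2% + 11.8% = 13.8%.
Duty = $12,110.98 × 13.8% + 2,983 × $0.63 = $3,550.61.
Line 2 (59.38, Velia, 1,708 kg, $188,870.64):
Base rate for 59.38 is $1.81/kg.
Origin Velia qualifies under the Tyria–Velia agreement and 59.38 is covered: preferential rate Free applies instead.
Duty = $188,870.64 × 0% = $0.00.
Line 3 (01.40, Corland, 3,638 kg, $51,368.56):
Base rate for 01.40 is $7.42/kg.
Duty = 3,638 × $7.42 = $26,993.96.
Line 4 (30.48, Corland, 433 kg, $1,857.57):
Base rate for 30.48 is 2.5%.
Additional duty on 30.48 from Corland: +27.4%. Applied ad valorem rate: 2.5% + 27.4% = 29.9%.
Duty = $1,857.57 × 29.9% = $555.41.
Total = $3,550.61 + $0.00 + $26,993.96 + $555.41 = $31,099.98.

$31,099.98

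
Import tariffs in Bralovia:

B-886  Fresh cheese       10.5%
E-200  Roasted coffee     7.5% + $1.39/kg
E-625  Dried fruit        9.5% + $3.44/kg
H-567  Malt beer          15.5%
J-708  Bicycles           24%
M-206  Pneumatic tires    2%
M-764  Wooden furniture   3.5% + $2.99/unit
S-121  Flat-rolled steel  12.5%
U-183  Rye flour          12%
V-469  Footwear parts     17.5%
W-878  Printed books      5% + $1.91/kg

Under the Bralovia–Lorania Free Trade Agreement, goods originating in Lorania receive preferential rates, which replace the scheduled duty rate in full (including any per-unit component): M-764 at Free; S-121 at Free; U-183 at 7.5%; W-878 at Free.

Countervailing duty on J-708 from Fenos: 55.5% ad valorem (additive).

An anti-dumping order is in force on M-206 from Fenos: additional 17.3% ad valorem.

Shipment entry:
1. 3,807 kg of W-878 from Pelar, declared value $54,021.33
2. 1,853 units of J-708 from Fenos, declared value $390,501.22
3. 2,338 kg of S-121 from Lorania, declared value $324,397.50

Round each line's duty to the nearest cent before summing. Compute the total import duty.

$320,420.91

Line 1 (W-878, Pelar, 3,807 kg, $54,021.33):
Base rate for W-878 is 5% + $1.91/kg.
W-878 has an FTA preferential rate, but origin Pelar is not Lorania; base rate stands.
Duty = $54,021.33 × 5% + 3,807 × $1.91 = $9,972.44.
Line 2 (J-708, Fenos, 1,853 units, $390,501.22):
Base rate for J-708 is 24%.
Additional duty on J-708 from Fenos: +55.5%. Applied ad valorem rate: 24% + 55.5% = 79.5%.
Duty = $390,501.22 × 79.5% = $310,448.47.
Line 3 (S-121, Lorania, 2,338 kg, $324,397.50):
Base rate for S-121 is 12.5%.
Origin Lorania qualifies under the Bralovia–Lorania agreement and S-121 is covered: preferential rate Free applies instead.
Duty = $324,397.50 × 0% = $0.00.
Total = $9,972.44 + $310,448.47 + $0.00 = $320,420.91.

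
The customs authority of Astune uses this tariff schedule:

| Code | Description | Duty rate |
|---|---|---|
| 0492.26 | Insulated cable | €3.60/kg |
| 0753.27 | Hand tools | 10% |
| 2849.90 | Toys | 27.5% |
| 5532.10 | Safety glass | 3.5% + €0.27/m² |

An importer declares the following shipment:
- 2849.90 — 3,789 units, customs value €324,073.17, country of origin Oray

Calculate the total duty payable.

Line 1 (2849.90, Oray, 3,789 units, €324,073.17):
Base rate for 2849.90 is 27.5%.
Duty = €324,073.17 × 27.5% = €89,120.12.

€89,120.12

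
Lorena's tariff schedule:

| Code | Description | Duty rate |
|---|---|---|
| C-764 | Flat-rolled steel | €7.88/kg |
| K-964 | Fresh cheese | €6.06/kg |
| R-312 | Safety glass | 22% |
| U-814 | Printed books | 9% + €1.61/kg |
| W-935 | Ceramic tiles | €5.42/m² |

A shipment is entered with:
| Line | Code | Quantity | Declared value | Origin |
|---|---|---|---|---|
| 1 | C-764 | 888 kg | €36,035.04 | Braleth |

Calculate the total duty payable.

Line 1 (C-764, Braleth, 888 kg, €36,035.04):
Base rate for C-764 is €7.88/kg.
Duty = 888 × €7.88 = €6,997.44.

€6,997.44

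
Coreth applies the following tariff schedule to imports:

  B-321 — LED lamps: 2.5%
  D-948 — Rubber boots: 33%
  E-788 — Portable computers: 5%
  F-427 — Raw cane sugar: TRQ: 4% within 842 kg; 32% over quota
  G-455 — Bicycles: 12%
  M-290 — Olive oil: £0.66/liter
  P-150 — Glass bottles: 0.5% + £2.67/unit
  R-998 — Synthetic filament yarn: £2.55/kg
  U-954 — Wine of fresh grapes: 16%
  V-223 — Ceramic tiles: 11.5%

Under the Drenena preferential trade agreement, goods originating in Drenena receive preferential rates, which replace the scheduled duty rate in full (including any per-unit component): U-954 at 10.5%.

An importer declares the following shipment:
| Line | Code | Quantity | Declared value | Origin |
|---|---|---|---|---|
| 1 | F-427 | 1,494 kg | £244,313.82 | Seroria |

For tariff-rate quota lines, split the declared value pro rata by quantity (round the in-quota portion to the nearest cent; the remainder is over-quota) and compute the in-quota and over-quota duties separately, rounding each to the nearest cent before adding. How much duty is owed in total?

Line 1 (F-427, Seroria, 1,494 kg, £244,313.82):
Code F-427 is under a tariff-rate quota (threshold 842 kg). In-quota: 842 kg at 4%; over-quota: 652 kg at 32%.
Pro-rata value split: in-quota = £244,313.82 × 842/1,494 = £137,692.26; over-quota = £244,313.82 − £137,692.26 = £106,621.56.
In-quota duty = £137,692.26 × 4% = £5,507.69. Over-quota duty = £106,621.56 × 32% = £34,118.90.
Line duty = £5,507.69 + £34,118.90 = £39,626.59.

£39,626.59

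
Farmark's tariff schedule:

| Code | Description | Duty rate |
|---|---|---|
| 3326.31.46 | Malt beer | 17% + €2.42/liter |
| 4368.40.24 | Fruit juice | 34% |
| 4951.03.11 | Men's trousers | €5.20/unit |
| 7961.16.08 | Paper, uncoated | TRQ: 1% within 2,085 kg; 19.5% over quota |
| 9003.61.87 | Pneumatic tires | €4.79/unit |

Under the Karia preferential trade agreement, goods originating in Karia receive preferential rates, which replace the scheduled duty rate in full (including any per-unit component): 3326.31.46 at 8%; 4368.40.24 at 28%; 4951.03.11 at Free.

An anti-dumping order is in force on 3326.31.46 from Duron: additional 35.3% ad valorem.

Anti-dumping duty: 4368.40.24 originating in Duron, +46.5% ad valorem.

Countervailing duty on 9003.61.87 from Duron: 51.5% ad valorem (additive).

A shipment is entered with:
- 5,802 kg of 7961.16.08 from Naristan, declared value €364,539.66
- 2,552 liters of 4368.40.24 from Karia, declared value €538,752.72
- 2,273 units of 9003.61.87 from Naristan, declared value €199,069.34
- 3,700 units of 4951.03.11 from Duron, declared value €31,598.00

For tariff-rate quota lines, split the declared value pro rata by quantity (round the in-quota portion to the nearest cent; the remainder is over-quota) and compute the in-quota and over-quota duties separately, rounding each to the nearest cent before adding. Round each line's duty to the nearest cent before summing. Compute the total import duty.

Line 1 (7961.16.08, Naristan, 5,802 kg, €364,539.66):
Code 7961.16.08 is under a tariff-rate quota (threshold 2,085 kg). In-quota: 2,085 kg at 1%; over-quota: 3,717 kg at 19.5%.
Pro-rata value split: in-quota = €364,539.66 × 2,085/5,802 = €131,000.55; over-quota = €364,539.66 − €131,000.55 = €233,539.11.
In-quota duty = €131,000.55 × 1% = €1,310.01. Over-quota duty = €233,539.11 × 19.5% = €45,540.13.
Line duty = €1,310.01 + €45,540.13 = €46,850.14.
Line 2 (4368.40.24, Karia, 2,552 liters, €538,752.72):
Base rate for 4368.40.24 is 34%.
Origin Karia qualifies under the Farmark–Karia agreement and 4368.40.24 is covered: preferential rate 28% applies instead.
The additional-duty order on 4368.40.24 targets Duron, not Karia; it does not apply.
Duty = €538,752.72 × 28% = €150,850.76.
Line 3 (9003.61.87, Naristan, 2,273 units, €199,069.34):
Base rate for 9003.61.87 is €4.79/unit.
The additional-duty order on 9003.61.87 targets Duron, not Naristan; it does not apply.
Duty = 2,273 × €4.79 = €10,887.67.
Line 4 (4951.03.11, Duron, 3,700 units, €31,598.00):
Base rate for 4951.03.11 is €5.20/unit.
4951.03.11 has an FTA preferential rate, but origin Duron is not Karia; base rate stands.
Duty = 3,700 × €5.20 = €19,240.00.
Total = €46,850.14 + €150,850.76 + €10,887.67 + €19,240.00 = €227,828.57.

€227,828.57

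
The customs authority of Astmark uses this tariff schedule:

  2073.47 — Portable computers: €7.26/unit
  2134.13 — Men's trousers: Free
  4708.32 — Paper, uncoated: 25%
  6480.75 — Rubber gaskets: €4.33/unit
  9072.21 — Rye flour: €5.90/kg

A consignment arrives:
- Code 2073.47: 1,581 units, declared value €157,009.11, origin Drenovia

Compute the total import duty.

€11,478.06

Line 1 (2073.47, Drenovia, 1,581 units, €157,009.11):
Base rate for 2073.47 is €7.26/unit.
Duty = 1,581 × €7.26 = €11,478.06.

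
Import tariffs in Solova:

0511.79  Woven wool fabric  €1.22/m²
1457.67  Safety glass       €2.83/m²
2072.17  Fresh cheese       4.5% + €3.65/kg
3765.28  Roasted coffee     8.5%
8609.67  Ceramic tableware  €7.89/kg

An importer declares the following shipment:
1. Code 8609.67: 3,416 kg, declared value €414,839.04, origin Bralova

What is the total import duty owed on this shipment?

€26,952.24

Line 1 (8609.67, Bralova, 3,416 kg, €414,839.04):
Base rate for 8609.67 is €7.89/kg.
Duty = 3,416 × €7.89 = €26,952.24.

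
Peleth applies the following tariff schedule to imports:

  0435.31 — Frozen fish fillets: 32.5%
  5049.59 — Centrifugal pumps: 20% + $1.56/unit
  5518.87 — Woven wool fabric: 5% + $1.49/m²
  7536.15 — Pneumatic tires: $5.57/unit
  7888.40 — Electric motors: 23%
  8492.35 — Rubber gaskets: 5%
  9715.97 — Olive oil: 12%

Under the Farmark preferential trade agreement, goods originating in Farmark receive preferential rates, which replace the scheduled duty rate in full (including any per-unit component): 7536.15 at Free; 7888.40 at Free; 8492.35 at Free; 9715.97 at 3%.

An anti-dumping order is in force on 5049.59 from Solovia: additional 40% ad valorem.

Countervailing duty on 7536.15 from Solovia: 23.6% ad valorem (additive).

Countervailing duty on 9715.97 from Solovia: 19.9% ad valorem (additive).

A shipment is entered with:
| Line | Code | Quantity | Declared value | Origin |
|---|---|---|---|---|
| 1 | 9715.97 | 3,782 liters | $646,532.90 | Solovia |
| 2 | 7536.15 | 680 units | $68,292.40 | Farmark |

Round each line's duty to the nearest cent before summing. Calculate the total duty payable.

Line 1 (9715.97, Solovia, 3,782 liters, $646,532.90):
Base rate for 9715.97 is 12%.
9715.97 has an FTA preferential rate, but origin Solovia is not Farmark; base rate stands.
Additional duty on 9715.97 from Solovia: +19.9%. Applied ad valorem rate: 12% + 19.9% = 31.9%.
Duty = $646,532.90 × 31.9% = $206,244.00.
Line 2 (7536.15, Farmark, 680 units, $68,292.40):
Base rate for 7536.15 is $5.57/unit.
Origin Farmark qualifies under the Peleth–Farmark agreement and 7536.15 is covered: preferential rate Free applies instead.
The additional-duty order on 7536.15 targets Solovia, not Farmark; it does not apply.
Duty = $68,292.40 × 0% = $0.00.
Total = $206,244.00 + $0.00 = $206,244.00.

$206,244.00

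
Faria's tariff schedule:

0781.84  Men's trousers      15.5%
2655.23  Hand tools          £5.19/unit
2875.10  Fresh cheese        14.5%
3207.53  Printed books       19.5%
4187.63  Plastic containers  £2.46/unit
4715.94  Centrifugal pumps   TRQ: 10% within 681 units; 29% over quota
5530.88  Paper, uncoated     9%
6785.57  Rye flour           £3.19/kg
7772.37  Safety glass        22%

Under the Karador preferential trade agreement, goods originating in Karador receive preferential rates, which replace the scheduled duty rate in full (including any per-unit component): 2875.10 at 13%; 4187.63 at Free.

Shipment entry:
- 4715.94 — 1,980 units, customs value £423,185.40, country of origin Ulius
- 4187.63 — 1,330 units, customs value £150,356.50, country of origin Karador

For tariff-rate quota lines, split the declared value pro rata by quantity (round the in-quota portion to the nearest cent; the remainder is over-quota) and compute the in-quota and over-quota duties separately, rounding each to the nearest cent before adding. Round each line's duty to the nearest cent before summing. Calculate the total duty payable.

£95,069.24

Line 1 (4715.94, Ulius, 1,980 units, £423,185.40):
Code 4715.94 is under a tariff-rate quota (threshold 681 units). In-quota: 681 units at 10%; over-quota: 1,299 units at 29%.
Pro-rata value split: in-quota = £423,185.40 × 681/1,980 = £145,550.13; over-quota = £423,185.40 − £145,550.13 = £277,635.27.
In-quota duty = £145,550.13 × 10% = £14,555.01. Over-quota duty = £277,635.27 × 29% = £80,514.23.
Line duty = £14,555.01 + £80,514.23 = £95,069.24.
Line 2 (4187.63, Karador, 1,330 units, £150,356.50):
Base rate for 4187.63 is £2.46/unit.
Origin Karador qualifies under the Faria–Karador agreement and 4187.63 is covered: preferential rate Free applies instead.
Duty = £150,356.50 × 0% = £0.00.
Total = £95,069.24 + £0.00 = £95,069.24.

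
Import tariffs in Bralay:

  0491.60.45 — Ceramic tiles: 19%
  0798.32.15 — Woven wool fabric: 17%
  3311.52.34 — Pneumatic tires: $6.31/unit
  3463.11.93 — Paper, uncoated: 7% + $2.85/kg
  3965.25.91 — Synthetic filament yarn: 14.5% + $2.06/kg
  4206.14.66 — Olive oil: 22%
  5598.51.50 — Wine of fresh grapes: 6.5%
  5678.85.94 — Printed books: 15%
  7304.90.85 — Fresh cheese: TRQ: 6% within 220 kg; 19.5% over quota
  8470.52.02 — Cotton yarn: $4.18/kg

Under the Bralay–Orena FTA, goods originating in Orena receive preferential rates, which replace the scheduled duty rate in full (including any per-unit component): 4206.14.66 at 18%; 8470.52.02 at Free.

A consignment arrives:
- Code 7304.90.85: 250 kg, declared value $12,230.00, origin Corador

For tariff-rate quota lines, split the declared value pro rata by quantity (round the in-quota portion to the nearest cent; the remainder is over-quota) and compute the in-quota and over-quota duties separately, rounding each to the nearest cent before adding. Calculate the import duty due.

Line 1 (7304.90.85, Corador, 250 kg, $12,230.00):
Code 7304.90.85 is under a tariff-rate quota (threshold 220 kg). In-quota: 220 kg at 6%; over-quota: 30 kg at 19.5%.
Pro-rata value split: in-quota = $12,230.00 × 220/250 = $10,762.40; over-quota = $12,230.00 − $10,762.40 = $1,467.60.
In-quota duty = $10,762.40 × 6% = $645.74. Over-quota duty = $1,467.60 × 19.5% = $286.18.
Line duty = $645.74 + $286.18 = $931.92.

$931.92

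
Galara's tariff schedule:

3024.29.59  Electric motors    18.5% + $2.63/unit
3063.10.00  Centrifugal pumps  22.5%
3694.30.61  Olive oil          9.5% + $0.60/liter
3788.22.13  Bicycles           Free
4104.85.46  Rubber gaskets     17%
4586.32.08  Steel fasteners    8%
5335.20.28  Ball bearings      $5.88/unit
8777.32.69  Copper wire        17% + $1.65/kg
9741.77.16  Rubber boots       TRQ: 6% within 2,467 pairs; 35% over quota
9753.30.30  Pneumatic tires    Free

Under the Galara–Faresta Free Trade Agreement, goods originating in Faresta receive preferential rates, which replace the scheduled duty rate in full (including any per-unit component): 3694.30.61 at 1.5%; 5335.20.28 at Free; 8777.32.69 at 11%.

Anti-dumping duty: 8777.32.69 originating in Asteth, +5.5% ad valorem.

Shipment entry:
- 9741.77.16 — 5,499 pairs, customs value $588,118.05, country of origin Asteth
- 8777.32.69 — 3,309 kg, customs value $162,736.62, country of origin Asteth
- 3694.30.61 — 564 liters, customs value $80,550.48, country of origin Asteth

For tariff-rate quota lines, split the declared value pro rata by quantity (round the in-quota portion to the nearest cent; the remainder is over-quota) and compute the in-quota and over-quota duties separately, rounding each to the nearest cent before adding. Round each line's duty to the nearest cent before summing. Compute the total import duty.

Line 1 (9741.77.16, Asteth, 5,499 pairs, $588,118.05):
Code 9741.77.16 is under a tariff-rate quota (threshold 2,467 pairs). In-quota: 2,467 pairs at 6%; over-quota: 3,032 pairs at 35%.
Pro-rata value split: in-quota = $588,118.05 × 2,467/5,499 = $263,845.65; over-quota = $588,118.05 − $263,845.65 = $324,272.40.
In-quota duty = $263,845.65 × 6% = $15,830.74. Over-quota duty = $324,272.40 × 35% = $113,495.34.
Line duty = $15,830.74 + $113,495.34 = $129,326.08.
Line 2 (8777.32.69, Asteth, 3,309 kg, $162,736.62):
Base rate for 8777.32.69 is 17% + $1.65/kg.
8777.32.69 has an FTA preferential rate, but origin Asteth is not Faresta; base rate stands.
Additional duty on 8777.32.69 from Asteth: +5.5%. Applied ad valorem rate: 17% + 5.5% = 22.5%.
Duty = $162,736.62 × 22.5% + 3,309 × $1.65 = $42,075.59.
Line 3 (3694.30.61, Asteth, 564 liters, $80,550.48):
Base rate for 3694.30.61 is 9.5% + $0.60/liter.
3694.30.61 has an FTA preferential rate, but origin Asteth is not Faresta; base rate stands.
Duty = $80,550.48 × 9.5% + 564 × $0.60 = $7,990.70.
Total = $129,326.08 + $42,075.59 + $7,990.70 = $179,392.37.

$179,392.37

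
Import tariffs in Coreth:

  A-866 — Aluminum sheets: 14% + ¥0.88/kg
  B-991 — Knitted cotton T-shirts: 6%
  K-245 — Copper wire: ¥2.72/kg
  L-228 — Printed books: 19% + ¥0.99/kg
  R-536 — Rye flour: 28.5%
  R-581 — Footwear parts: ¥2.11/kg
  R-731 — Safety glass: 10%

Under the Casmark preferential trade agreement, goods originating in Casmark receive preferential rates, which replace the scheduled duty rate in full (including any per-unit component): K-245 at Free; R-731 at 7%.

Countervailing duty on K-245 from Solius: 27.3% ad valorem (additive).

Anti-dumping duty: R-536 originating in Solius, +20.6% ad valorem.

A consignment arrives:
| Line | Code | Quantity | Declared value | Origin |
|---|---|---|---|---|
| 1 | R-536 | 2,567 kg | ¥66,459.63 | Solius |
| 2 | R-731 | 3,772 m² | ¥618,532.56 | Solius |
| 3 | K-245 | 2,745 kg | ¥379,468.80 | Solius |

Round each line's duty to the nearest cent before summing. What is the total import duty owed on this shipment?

Line 1 (R-536, Solius, 2,567 kg, ¥66,459.63):
Base rate for R-536 is 28.5%.
Additional duty on R-536 from Solius: +20.6%. Applied ad valorem rate: 28.5% + 20.6% = 49.1%.
Duty = ¥66,459.63 × 49.1% = ¥32,631.68.
Line 2 (R-731, Solius, 3,772 m², ¥618,532.56):
Base rate for R-731 is 10%.
R-731 has an FTA preferential rate, but origin Solius is not Casmark; base rate stands.
Duty = ¥618,532.56 × 10% = ¥61,853.26.
Line 3 (K-245, Solius, 2,745 kg, ¥379,468.80):
Base rate for K-245 is ¥2.72/kg.
K-245 has an FTA preferential rate, but origin Solius is not Casmark; base rate stands.
Additional duty on K-245 from Solius: +27.3% ad valorem. Applied ad valorem rate = 27.3%.
Duty = ¥379,468.80 × 27.3% + 2,745 × ¥2.72 = ¥111,061.38.
Total = ¥32,631.68 + ¥61,853.26 + ¥111,061.38 = ¥205,546.32.

¥205,546.32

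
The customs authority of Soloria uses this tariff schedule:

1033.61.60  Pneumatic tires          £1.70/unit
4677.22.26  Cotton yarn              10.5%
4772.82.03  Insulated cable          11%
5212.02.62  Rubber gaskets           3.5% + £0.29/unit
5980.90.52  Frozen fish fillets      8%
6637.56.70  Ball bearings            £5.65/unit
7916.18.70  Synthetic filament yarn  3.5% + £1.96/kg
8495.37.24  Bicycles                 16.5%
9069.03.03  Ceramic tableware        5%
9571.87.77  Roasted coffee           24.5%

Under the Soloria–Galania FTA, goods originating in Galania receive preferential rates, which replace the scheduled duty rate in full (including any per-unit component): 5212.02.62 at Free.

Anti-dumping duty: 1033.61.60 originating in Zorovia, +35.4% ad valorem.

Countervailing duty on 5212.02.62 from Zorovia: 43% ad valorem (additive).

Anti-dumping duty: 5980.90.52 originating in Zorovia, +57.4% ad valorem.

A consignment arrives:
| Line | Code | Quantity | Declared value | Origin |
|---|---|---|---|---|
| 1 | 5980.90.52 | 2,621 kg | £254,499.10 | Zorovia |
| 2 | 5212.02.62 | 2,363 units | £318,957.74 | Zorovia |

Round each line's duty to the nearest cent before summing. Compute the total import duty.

£315,443.03

Line 1 (5980.90.52, Zorovia, 2,621 kg, £254,499.10):
Base rate for 5980.90.52 is 8%.
Additional duty on 5980.90.52 from Zorovia: +57.4%. Applied ad valorem rate: 8% + 57.4% = 65.4%.
Duty = £254,499.10 × 65.4% = £166,442.41.
Line 2 (5212.02.62, Zorovia, 2,363 units, £318,957.74):
Base rate for 5212.02.62 is 3.5% + £0.29/unit.
5212.02.62 has an FTA preferential rate, but origin Zorovia is not Galania; base rate stands.
Additional duty on 5212.02.62 from Zorovia: +43%. Applied ad valorem rate: 3.5% + 43% = 46.5%.
Duty = £318,957.74 × 46.5% + 2,363 × £0.29 = £149,000.62.
Total = £166,442.41 + £149,000.62 = £315,443.03.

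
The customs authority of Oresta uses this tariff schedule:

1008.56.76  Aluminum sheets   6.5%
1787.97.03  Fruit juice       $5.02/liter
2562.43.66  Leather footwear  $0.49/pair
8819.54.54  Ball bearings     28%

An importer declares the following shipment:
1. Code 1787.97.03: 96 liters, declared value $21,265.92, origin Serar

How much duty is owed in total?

$481.92

Line 1 (1787.97.03, Serar, 96 liters, $21,265.92):
Base rate for 1787.97.03 is $5.02/liter.
Duty = 96 × $5.02 = $481.92.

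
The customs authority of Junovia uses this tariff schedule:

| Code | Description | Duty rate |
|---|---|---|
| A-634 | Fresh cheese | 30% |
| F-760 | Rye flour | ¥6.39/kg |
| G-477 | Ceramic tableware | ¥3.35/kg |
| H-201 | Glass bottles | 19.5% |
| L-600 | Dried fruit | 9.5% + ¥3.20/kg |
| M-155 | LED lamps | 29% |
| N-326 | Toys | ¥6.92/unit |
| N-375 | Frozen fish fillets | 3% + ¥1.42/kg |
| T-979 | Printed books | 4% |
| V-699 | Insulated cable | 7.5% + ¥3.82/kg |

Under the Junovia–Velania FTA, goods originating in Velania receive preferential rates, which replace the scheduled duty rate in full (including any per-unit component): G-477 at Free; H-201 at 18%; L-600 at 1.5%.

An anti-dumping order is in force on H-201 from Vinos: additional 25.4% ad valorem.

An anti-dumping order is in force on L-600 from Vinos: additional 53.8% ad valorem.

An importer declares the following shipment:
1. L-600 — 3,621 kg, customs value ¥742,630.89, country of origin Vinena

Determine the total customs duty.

¥82,137.13

Line 1 (L-600, Vinena, 3,621 kg, ¥742,630.89):
Base rate for L-600 is 9.5% + ¥3.20/kg.
L-600 has an FTA preferential rate, but origin Vinena is not Velania; base rate stands.
The additional-duty order on L-600 targets Vinos, not Vinena; it does not apply.
Duty = ¥742,630.89 × 9.5% + 3,621 × ¥3.20 = ¥82,137.13.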